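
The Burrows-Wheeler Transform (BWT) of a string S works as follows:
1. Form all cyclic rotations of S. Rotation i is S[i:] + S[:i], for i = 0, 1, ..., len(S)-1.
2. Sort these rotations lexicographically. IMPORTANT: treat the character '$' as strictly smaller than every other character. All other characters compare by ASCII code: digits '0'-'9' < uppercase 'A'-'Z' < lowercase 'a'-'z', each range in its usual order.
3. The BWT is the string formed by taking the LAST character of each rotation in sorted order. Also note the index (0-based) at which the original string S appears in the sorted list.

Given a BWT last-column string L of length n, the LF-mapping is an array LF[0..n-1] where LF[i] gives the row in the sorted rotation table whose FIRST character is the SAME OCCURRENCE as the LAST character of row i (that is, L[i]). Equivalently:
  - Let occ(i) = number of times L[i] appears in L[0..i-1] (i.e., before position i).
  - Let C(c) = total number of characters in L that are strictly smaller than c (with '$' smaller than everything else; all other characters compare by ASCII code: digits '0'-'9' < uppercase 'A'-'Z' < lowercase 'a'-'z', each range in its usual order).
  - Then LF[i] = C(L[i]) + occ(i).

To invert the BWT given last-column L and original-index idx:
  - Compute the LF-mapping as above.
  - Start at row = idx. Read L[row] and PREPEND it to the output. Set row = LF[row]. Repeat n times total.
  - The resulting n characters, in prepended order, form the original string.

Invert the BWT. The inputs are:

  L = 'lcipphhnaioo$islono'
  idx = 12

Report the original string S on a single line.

Answer: onionphilosophical$

Derivation:
LF mapping: 8 2 5 16 17 3 4 10 1 6 12 13 0 7 18 9 14 11 15
Walk LF starting at row 12, prepending L[row]:
  step 1: row=12, L[12]='$', prepend. Next row=LF[12]=0
  step 2: row=0, L[0]='l', prepend. Next row=LF[0]=8
  step 3: row=8, L[8]='a', prepend. Next row=LF[8]=1
  step 4: row=1, L[1]='c', prepend. Next row=LF[1]=2
  step 5: row=2, L[2]='i', prepend. Next row=LF[2]=5
  step 6: row=5, L[5]='h', prepend. Next row=LF[5]=3
  step 7: row=3, L[3]='p', prepend. Next row=LF[3]=16
  step 8: row=16, L[16]='o', prepend. Next row=LF[16]=14
  step 9: row=14, L[14]='s', prepend. Next row=LF[14]=18
  step 10: row=18, L[18]='o', prepend. Next row=LF[18]=15
  step 11: row=15, L[15]='l', prepend. Next row=LF[15]=9
  step 12: row=9, L[9]='i', prepend. Next row=LF[9]=6
  step 13: row=6, L[6]='h', prepend. Next row=LF[6]=4
  step 14: row=4, L[4]='p', prepend. Next row=LF[4]=17
  step 15: row=17, L[17]='n', prepend. Next row=LF[17]=11
  step 16: row=11, L[11]='o', prepend. Next row=LF[11]=13
  step 17: row=13, L[13]='i', prepend. Next row=LF[13]=7
  step 18: row=7, L[7]='n', prepend. Next row=LF[7]=10
  step 19: row=10, L[10]='o', prepend. Next row=LF[10]=12
Reversed output: onionphilosophical$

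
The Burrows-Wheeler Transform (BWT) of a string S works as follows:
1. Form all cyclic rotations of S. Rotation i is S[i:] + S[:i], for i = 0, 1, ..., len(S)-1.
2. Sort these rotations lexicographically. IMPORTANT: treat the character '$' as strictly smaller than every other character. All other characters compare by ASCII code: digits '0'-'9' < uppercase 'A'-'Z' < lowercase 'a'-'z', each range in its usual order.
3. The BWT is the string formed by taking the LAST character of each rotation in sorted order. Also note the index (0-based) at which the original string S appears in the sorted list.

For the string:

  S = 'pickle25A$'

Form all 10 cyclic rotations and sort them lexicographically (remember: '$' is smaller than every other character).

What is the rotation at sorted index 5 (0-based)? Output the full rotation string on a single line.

All 10 rotations (rotation i = S[i:]+S[:i]):
  rot[0] = pickle25A$
  rot[1] = ickle25A$p
  rot[2] = ckle25A$pi
  rot[3] = kle25A$pic
  rot[4] = le25A$pick
  rot[5] = e25A$pickl
  rot[6] = 25A$pickle
  rot[7] = 5A$pickle2
  rot[8] = A$pickle25
  rot[9] = $pickle25A
Sorted (with $ < everything):
  sorted[0] = $pickle25A
  sorted[1] = 25A$pickle
  sorted[2] = 5A$pickle2
  sorted[3] = A$pickle25
  sorted[4] = ckle25A$pi
  sorted[5] = e25A$pickl
  sorted[6] = ickle25A$p
  sorted[7] = kle25A$pic
  sorted[8] = le25A$pick
  sorted[9] = pickle25A$
sorted[5] = e25A$pickl

Answer: e25A$pickl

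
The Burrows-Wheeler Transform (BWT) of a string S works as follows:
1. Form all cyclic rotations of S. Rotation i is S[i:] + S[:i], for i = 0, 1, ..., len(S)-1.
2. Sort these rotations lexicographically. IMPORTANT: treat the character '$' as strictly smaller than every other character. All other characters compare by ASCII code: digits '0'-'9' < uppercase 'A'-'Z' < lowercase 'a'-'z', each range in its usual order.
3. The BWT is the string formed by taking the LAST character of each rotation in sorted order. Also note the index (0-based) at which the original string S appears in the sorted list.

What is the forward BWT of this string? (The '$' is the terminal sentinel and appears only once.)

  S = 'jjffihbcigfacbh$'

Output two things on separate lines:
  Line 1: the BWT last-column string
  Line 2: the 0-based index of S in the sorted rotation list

Answer: hfhcabgjfibicfj$
15

Derivation:
All 16 rotations (rotation i = S[i:]+S[:i]):
  rot[0] = jjffihbcigfacbh$
  rot[1] = jffihbcigfacbh$j
  rot[2] = ffihbcigfacbh$jj
  rot[3] = fihbcigfacbh$jjf
  rot[4] = ihbcigfacbh$jjff
  rot[5] = hbcigfacbh$jjffi
  rot[6] = bcigfacbh$jjffih
  rot[7] = cigfacbh$jjffihb
  rot[8] = igfacbh$jjffihbc
  rot[9] = gfacbh$jjffihbci
  rot[10] = facbh$jjffihbcig
  rot[11] = acbh$jjffihbcigf
  rot[12] = cbh$jjffihbcigfa
  rot[13] = bh$jjffihbcigfac
  rot[14] = h$jjffihbcigfacb
  rot[15] = $jjffihbcigfacbh
Sorted (with $ < everything):
  sorted[0] = $jjffihbcigfacbh  (last char: 'h')
  sorted[1] = acbh$jjffihbcigf  (last char: 'f')
  sorted[2] = bcigfacbh$jjffih  (last char: 'h')
  sorted[3] = bh$jjffihbcigfac  (last char: 'c')
  sorted[4] = cbh$jjffihbcigfa  (last char: 'a')
  sorted[5] = cigfacbh$jjffihb  (last char: 'b')
  sorted[6] = facbh$jjffihbcig  (last char: 'g')
  sorted[7] = ffihbcigfacbh$jj  (last char: 'j')
  sorted[8] = fihbcigfacbh$jjf  (last char: 'f')
  sorted[9] = gfacbh$jjffihbci  (last char: 'i')
  sorted[10] = h$jjffihbcigfacb  (last char: 'b')
  sorted[11] = hbcigfacbh$jjffi  (last char: 'i')
  sorted[12] = igfacbh$jjffihbc  (last char: 'c')
  sorted[13] = ihbcigfacbh$jjff  (last char: 'f')
  sorted[14] = jffihbcigfacbh$j  (last char: 'j')
  sorted[15] = jjffihbcigfacbh$  (last char: '$')
Last column: hfhcabgjfibicfj$
Original string S is at sorted index 15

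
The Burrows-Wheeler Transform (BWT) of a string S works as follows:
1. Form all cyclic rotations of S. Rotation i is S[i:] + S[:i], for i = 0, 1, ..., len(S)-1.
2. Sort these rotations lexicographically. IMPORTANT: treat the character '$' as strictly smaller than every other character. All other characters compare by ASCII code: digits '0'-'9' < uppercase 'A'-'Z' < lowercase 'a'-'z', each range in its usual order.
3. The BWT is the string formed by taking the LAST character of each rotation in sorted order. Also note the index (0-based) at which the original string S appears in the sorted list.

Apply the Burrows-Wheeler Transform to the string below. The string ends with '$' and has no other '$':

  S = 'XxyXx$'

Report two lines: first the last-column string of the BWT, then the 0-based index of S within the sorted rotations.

Answer: xy$XXx
2

Derivation:
All 6 rotations (rotation i = S[i:]+S[:i]):
  rot[0] = XxyXx$
  rot[1] = xyXx$X
  rot[2] = yXx$Xx
  rot[3] = Xx$Xxy
  rot[4] = x$XxyX
  rot[5] = $XxyXx
Sorted (with $ < everything):
  sorted[0] = $XxyXx  (last char: 'x')
  sorted[1] = Xx$Xxy  (last char: 'y')
  sorted[2] = XxyXx$  (last char: '$')
  sorted[3] = x$XxyX  (last char: 'X')
  sorted[4] = xyXx$X  (last char: 'X')
  sorted[5] = yXx$Xx  (last char: 'x')
Last column: xy$XXx
Original string S is at sorted index 2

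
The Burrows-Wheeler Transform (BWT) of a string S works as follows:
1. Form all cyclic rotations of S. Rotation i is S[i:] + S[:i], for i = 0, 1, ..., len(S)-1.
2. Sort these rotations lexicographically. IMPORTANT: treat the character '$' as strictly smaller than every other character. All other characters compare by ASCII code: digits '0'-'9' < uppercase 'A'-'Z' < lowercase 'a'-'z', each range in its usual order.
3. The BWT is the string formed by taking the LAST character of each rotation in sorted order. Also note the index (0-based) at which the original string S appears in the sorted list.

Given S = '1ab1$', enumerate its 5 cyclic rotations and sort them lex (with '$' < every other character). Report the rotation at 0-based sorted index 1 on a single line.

All 5 rotations (rotation i = S[i:]+S[:i]):
  rot[0] = 1ab1$
  rot[1] = ab1$1
  rot[2] = b1$1a
  rot[3] = 1$1ab
  rot[4] = $1ab1
Sorted (with $ < everything):
  sorted[0] = $1ab1
  sorted[1] = 1$1ab
  sorted[2] = 1ab1$
  sorted[3] = ab1$1
  sorted[4] = b1$1a
sorted[1] = 1$1ab

Answer: 1$1ab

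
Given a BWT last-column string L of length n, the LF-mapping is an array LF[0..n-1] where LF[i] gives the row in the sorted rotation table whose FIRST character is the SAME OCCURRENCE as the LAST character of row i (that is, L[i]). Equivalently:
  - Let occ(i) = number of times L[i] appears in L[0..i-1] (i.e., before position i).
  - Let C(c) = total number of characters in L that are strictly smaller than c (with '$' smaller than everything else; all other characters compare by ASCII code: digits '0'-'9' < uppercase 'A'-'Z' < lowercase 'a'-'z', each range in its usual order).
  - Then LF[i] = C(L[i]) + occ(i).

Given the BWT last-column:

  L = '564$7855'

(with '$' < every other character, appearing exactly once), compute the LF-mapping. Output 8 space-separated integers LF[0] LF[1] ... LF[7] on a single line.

Char counts: '$':1, '4':1, '5':3, '6':1, '7':1, '8':1
C (first-col start): C('$')=0, C('4')=1, C('5')=2, C('6')=5, C('7')=6, C('8')=7
L[0]='5': occ=0, LF[0]=C('5')+0=2+0=2
L[1]='6': occ=0, LF[1]=C('6')+0=5+0=5
L[2]='4': occ=0, LF[2]=C('4')+0=1+0=1
L[3]='$': occ=0, LF[3]=C('$')+0=0+0=0
L[4]='7': occ=0, LF[4]=C('7')+0=6+0=6
L[5]='8': occ=0, LF[5]=C('8')+0=7+0=7
L[6]='5': occ=1, LF[6]=C('5')+1=2+1=3
L[7]='5': occ=2, LF[7]=C('5')+2=2+2=4

Answer: 2 5 1 0 6 7 3 4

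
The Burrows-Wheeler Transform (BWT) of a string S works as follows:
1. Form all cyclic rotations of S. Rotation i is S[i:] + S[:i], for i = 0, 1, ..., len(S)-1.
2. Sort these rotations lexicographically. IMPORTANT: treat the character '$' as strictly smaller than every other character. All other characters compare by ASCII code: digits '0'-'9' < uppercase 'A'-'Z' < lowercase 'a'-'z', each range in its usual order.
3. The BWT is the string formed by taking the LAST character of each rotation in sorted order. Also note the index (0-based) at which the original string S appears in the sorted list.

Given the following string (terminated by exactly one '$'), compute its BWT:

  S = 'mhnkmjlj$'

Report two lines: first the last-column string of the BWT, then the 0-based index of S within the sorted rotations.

Answer: jmlmnj$kh
6

Derivation:
All 9 rotations (rotation i = S[i:]+S[:i]):
  rot[0] = mhnkmjlj$
  rot[1] = hnkmjlj$m
  rot[2] = nkmjlj$mh
  rot[3] = kmjlj$mhn
  rot[4] = mjlj$mhnk
  rot[5] = jlj$mhnkm
  rot[6] = lj$mhnkmj
  rot[7] = j$mhnkmjl
  rot[8] = $mhnkmjlj
Sorted (with $ < everything):
  sorted[0] = $mhnkmjlj  (last char: 'j')
  sorted[1] = hnkmjlj$m  (last char: 'm')
  sorted[2] = j$mhnkmjl  (last char: 'l')
  sorted[3] = jlj$mhnkm  (last char: 'm')
  sorted[4] = kmjlj$mhn  (last char: 'n')
  sorted[5] = lj$mhnkmj  (last char: 'j')
  sorted[6] = mhnkmjlj$  (last char: '$')
  sorted[7] = mjlj$mhnk  (last char: 'k')
  sorted[8] = nkmjlj$mh  (last char: 'h')
Last column: jmlmnj$kh
Original string S is at sorted index 6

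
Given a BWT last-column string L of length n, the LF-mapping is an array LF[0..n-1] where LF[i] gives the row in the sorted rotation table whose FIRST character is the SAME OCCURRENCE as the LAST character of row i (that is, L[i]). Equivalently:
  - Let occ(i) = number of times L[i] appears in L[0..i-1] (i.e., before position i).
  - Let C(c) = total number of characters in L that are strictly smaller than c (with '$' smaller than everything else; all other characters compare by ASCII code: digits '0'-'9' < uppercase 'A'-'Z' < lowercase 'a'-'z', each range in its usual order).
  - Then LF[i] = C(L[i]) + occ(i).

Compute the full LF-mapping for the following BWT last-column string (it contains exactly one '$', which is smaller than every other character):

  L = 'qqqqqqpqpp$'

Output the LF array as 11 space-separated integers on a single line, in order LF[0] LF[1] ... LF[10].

Char counts: '$':1, 'p':3, 'q':7
C (first-col start): C('$')=0, C('p')=1, C('q')=4
L[0]='q': occ=0, LF[0]=C('q')+0=4+0=4
L[1]='q': occ=1, LF[1]=C('q')+1=4+1=5
L[2]='q': occ=2, LF[2]=C('q')+2=4+2=6
L[3]='q': occ=3, LF[3]=C('q')+3=4+3=7
L[4]='q': occ=4, LF[4]=C('q')+4=4+4=8
L[5]='q': occ=5, LF[5]=C('q')+5=4+5=9
L[6]='p': occ=0, LF[6]=C('p')+0=1+0=1
L[7]='q': occ=6, LF[7]=C('q')+6=4+6=10
L[8]='p': occ=1, LF[8]=C('p')+1=1+1=2
L[9]='p': occ=2, LF[9]=C('p')+2=1+2=3
L[10]='$': occ=0, LF[10]=C('$')+0=0+0=0

Answer: 4 5 6 7 8 9 1 10 2 3 0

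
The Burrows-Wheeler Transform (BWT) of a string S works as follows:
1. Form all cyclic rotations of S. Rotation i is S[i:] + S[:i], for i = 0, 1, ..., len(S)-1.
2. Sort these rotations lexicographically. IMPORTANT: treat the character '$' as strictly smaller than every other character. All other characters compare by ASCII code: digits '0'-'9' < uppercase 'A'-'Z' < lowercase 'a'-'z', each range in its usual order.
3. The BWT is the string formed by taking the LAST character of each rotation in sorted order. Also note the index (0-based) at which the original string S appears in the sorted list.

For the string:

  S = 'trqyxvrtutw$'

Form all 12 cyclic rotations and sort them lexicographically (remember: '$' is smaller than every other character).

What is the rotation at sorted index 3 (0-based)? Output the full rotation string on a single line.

Answer: rtutw$trqyxv

Derivation:
All 12 rotations (rotation i = S[i:]+S[:i]):
  rot[0] = trqyxvrtutw$
  rot[1] = rqyxvrtutw$t
  rot[2] = qyxvrtutw$tr
  rot[3] = yxvrtutw$trq
  rot[4] = xvrtutw$trqy
  rot[5] = vrtutw$trqyx
  rot[6] = rtutw$trqyxv
  rot[7] = tutw$trqyxvr
  rot[8] = utw$trqyxvrt
  rot[9] = tw$trqyxvrtu
  rot[10] = w$trqyxvrtut
  rot[11] = $trqyxvrtutw
Sorted (with $ < everything):
  sorted[0] = $trqyxvrtutw
  sorted[1] = qyxvrtutw$tr
  sorted[2] = rqyxvrtutw$t
  sorted[3] = rtutw$trqyxv
  sorted[4] = trqyxvrtutw$
  sorted[5] = tutw$trqyxvr
  sorted[6] = tw$trqyxvrtu
  sorted[7] = utw$trqyxvrt
  sorted[8] = vrtutw$trqyx
  sorted[9] = w$trqyxvrtut
  sorted[10] = xvrtutw$trqy
  sorted[11] = yxvrtutw$trq
sorted[3] = rtutw$trqyxv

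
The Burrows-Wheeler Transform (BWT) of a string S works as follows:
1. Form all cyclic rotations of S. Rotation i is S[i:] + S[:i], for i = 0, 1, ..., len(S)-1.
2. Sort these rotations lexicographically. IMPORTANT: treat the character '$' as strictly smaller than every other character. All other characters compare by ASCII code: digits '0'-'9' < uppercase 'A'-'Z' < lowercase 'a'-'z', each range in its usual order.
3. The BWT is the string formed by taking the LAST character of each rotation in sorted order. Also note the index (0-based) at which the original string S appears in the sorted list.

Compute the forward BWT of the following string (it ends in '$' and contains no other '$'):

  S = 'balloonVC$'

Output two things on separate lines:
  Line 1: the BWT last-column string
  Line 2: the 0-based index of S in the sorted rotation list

All 10 rotations (rotation i = S[i:]+S[:i]):
  rot[0] = balloonVC$
  rot[1] = alloonVC$b
  rot[2] = lloonVC$ba
  rot[3] = loonVC$bal
  rot[4] = oonVC$ball
  rot[5] = onVC$ballo
  rot[6] = nVC$balloo
  rot[7] = VC$balloon
  rot[8] = C$balloonV
  rot[9] = $balloonVC
Sorted (with $ < everything):
  sorted[0] = $balloonVC  (last char: 'C')
  sorted[1] = C$balloonV  (last char: 'V')
  sorted[2] = VC$balloon  (last char: 'n')
  sorted[3] = alloonVC$b  (last char: 'b')
  sorted[4] = balloonVC$  (last char: '$')
  sorted[5] = lloonVC$ba  (last char: 'a')
  sorted[6] = loonVC$bal  (last char: 'l')
  sorted[7] = nVC$balloo  (last char: 'o')
  sorted[8] = onVC$ballo  (last char: 'o')
  sorted[9] = oonVC$ball  (last char: 'l')
Last column: CVnb$alool
Original string S is at sorted index 4

Answer: CVnb$alool
4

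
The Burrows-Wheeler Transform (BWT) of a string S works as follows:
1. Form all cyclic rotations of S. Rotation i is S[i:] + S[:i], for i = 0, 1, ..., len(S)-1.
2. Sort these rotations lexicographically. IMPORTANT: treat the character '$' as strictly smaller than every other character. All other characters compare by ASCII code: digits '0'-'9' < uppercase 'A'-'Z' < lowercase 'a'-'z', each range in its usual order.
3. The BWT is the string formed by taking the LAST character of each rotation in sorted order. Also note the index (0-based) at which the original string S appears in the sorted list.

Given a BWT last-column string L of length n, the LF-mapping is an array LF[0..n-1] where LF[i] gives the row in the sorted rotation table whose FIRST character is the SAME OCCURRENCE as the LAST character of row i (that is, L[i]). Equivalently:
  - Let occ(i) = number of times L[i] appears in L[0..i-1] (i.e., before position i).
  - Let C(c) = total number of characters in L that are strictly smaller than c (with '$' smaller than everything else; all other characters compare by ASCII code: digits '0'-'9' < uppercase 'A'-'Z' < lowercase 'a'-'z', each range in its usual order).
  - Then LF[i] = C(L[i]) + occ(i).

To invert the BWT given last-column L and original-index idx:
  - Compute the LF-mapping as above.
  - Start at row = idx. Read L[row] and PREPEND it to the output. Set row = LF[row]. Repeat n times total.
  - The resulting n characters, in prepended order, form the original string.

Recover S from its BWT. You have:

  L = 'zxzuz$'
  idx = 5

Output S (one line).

LF mapping: 3 2 4 1 5 0
Walk LF starting at row 5, prepending L[row]:
  step 1: row=5, L[5]='$', prepend. Next row=LF[5]=0
  step 2: row=0, L[0]='z', prepend. Next row=LF[0]=3
  step 3: row=3, L[3]='u', prepend. Next row=LF[3]=1
  step 4: row=1, L[1]='x', prepend. Next row=LF[1]=2
  step 5: row=2, L[2]='z', prepend. Next row=LF[2]=4
  step 6: row=4, L[4]='z', prepend. Next row=LF[4]=5
Reversed output: zzxuz$

Answer: zzxuz$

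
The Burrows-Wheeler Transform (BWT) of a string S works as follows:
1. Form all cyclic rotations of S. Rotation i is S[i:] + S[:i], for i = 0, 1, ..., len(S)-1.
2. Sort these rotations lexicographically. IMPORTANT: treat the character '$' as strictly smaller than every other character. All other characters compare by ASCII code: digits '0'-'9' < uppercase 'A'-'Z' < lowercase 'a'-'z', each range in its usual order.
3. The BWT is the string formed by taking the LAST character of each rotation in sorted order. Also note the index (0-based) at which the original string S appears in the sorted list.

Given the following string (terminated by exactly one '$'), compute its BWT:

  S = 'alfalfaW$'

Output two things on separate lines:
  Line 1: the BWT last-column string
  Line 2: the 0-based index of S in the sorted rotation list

All 9 rotations (rotation i = S[i:]+S[:i]):
  rot[0] = alfalfaW$
  rot[1] = lfalfaW$a
  rot[2] = falfaW$al
  rot[3] = alfaW$alf
  rot[4] = lfaW$alfa
  rot[5] = faW$alfal
  rot[6] = aW$alfalf
  rot[7] = W$alfalfa
  rot[8] = $alfalfaW
Sorted (with $ < everything):
  sorted[0] = $alfalfaW  (last char: 'W')
  sorted[1] = W$alfalfa  (last char: 'a')
  sorted[2] = aW$alfalf  (last char: 'f')
  sorted[3] = alfaW$alf  (last char: 'f')
  sorted[4] = alfalfaW$  (last char: '$')
  sorted[5] = faW$alfal  (last char: 'l')
  sorted[6] = falfaW$al  (last char: 'l')
  sorted[7] = lfaW$alfa  (last char: 'a')
  sorted[8] = lfalfaW$a  (last char: 'a')
Last column: Waff$llaa
Original string S is at sorted index 4

Answer: Waff$llaa
4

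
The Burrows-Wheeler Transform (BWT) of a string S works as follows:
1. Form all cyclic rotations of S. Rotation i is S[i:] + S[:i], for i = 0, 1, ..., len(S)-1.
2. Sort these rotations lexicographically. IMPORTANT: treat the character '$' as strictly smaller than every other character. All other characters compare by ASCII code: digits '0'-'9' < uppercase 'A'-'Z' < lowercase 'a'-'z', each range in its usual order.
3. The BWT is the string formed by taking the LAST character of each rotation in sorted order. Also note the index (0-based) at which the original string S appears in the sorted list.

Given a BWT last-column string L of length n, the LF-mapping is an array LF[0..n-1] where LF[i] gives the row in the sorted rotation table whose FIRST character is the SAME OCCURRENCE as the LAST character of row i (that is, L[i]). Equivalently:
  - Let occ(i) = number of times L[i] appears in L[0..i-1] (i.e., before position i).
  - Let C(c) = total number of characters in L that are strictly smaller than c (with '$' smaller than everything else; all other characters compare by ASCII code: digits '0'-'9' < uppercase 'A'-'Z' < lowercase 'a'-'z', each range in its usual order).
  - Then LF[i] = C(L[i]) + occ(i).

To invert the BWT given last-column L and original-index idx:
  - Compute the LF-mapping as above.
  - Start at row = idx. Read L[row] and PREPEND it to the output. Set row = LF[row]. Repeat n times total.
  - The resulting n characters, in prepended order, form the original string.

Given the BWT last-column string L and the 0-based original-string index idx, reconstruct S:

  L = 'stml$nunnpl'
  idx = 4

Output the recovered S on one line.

LF mapping: 8 9 3 1 0 4 10 5 6 7 2
Walk LF starting at row 4, prepending L[row]:
  step 1: row=4, L[4]='$', prepend. Next row=LF[4]=0
  step 2: row=0, L[0]='s', prepend. Next row=LF[0]=8
  step 3: row=8, L[8]='n', prepend. Next row=LF[8]=6
  step 4: row=6, L[6]='u', prepend. Next row=LF[6]=10
  step 5: row=10, L[10]='l', prepend. Next row=LF[10]=2
  step 6: row=2, L[2]='m', prepend. Next row=LF[2]=3
  step 7: row=3, L[3]='l', prepend. Next row=LF[3]=1
  step 8: row=1, L[1]='t', prepend. Next row=LF[1]=9
  step 9: row=9, L[9]='p', prepend. Next row=LF[9]=7
  step 10: row=7, L[7]='n', prepend. Next row=LF[7]=5
  step 11: row=5, L[5]='n', prepend. Next row=LF[5]=4
Reversed output: nnptlmluns$

Answer: nnptlmluns$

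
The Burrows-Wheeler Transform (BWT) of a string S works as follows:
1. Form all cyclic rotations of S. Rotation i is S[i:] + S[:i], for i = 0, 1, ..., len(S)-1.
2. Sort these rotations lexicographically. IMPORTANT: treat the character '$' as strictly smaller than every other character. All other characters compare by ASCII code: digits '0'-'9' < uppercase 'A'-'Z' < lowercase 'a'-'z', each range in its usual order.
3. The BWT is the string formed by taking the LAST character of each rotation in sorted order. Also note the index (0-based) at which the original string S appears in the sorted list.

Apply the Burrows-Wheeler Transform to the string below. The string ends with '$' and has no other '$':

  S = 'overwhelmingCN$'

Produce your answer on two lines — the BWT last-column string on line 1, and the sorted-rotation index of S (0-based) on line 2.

All 15 rotations (rotation i = S[i:]+S[:i]):
  rot[0] = overwhelmingCN$
  rot[1] = verwhelmingCN$o
  rot[2] = erwhelmingCN$ov
  rot[3] = rwhelmingCN$ove
  rot[4] = whelmingCN$over
  rot[5] = helmingCN$overw
  rot[6] = elmingCN$overwh
  rot[7] = lmingCN$overwhe
  rot[8] = mingCN$overwhel
  rot[9] = ingCN$overwhelm
  rot[10] = ngCN$overwhelmi
  rot[11] = gCN$overwhelmin
  rot[12] = CN$overwhelming
  rot[13] = N$overwhelmingC
  rot[14] = $overwhelmingCN
Sorted (with $ < everything):
  sorted[0] = $overwhelmingCN  (last char: 'N')
  sorted[1] = CN$overwhelming  (last char: 'g')
  sorted[2] = N$overwhelmingC  (last char: 'C')
  sorted[3] = elmingCN$overwh  (last char: 'h')
  sorted[4] = erwhelmingCN$ov  (last char: 'v')
  sorted[5] = gCN$overwhelmin  (last char: 'n')
  sorted[6] = helmingCN$overw  (last char: 'w')
  sorted[7] = ingCN$overwhelm  (last char: 'm')
  sorted[8] = lmingCN$overwhe  (last char: 'e')
  sorted[9] = mingCN$overwhel  (last char: 'l')
  sorted[10] = ngCN$overwhelmi  (last char: 'i')
  sorted[11] = overwhelmingCN$  (last char: '$')
  sorted[12] = rwhelmingCN$ove  (last char: 'e')
  sorted[13] = verwhelmingCN$o  (last char: 'o')
  sorted[14] = whelmingCN$over  (last char: 'r')
Last column: NgChvnwmeli$eor
Original string S is at sorted index 11

Answer: NgChvnwmeli$eor
11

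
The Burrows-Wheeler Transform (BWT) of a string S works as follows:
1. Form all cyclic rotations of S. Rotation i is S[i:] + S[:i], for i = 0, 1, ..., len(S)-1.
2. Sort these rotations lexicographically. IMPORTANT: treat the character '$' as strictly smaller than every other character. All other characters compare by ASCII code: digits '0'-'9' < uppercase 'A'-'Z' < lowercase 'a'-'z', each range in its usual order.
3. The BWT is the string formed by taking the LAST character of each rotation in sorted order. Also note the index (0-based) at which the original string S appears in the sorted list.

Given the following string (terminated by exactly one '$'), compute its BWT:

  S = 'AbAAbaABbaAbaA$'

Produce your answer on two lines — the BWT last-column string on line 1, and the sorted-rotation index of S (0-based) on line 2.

Answer: Aaba$aAAbbbAAAB
4

Derivation:
All 15 rotations (rotation i = S[i:]+S[:i]):
  rot[0] = AbAAbaABbaAbaA$
  rot[1] = bAAbaABbaAbaA$A
  rot[2] = AAbaABbaAbaA$Ab
  rot[3] = AbaABbaAbaA$AbA
  rot[4] = baABbaAbaA$AbAA
  rot[5] = aABbaAbaA$AbAAb
  rot[6] = ABbaAbaA$AbAAba
  rot[7] = BbaAbaA$AbAAbaA
  rot[8] = baAbaA$AbAAbaAB
  rot[9] = aAbaA$AbAAbaABb
  rot[10] = AbaA$AbAAbaABba
  rot[11] = baA$AbAAbaABbaA
  rot[12] = aA$AbAAbaABbaAb
  rot[13] = A$AbAAbaABbaAba
  rot[14] = $AbAAbaABbaAbaA
Sorted (with $ < everything):
  sorted[0] = $AbAAbaABbaAbaA  (last char: 'A')
  sorted[1] = A$AbAAbaABbaAba  (last char: 'a')
  sorted[2] = AAbaABbaAbaA$Ab  (last char: 'b')
  sorted[3] = ABbaAbaA$AbAAba  (last char: 'a')
  sorted[4] = AbAAbaABbaAbaA$  (last char: '$')
  sorted[5] = AbaA$AbAAbaABba  (last char: 'a')
  sorted[6] = AbaABbaAbaA$AbA  (last char: 'A')
  sorted[7] = BbaAbaA$AbAAbaA  (last char: 'A')
  sorted[8] = aA$AbAAbaABbaAb  (last char: 'b')
  sorted[9] = aABbaAbaA$AbAAb  (last char: 'b')
  sorted[10] = aAbaA$AbAAbaABb  (last char: 'b')
  sorted[11] = bAAbaABbaAbaA$A  (last char: 'A')
  sorted[12] = baA$AbAAbaABbaA  (last char: 'A')
  sorted[13] = baABbaAbaA$AbAA  (last char: 'A')
  sorted[14] = baAbaA$AbAAbaAB  (last char: 'B')
Last column: Aaba$aAAbbbAAAB
Original string S is at sorted index 4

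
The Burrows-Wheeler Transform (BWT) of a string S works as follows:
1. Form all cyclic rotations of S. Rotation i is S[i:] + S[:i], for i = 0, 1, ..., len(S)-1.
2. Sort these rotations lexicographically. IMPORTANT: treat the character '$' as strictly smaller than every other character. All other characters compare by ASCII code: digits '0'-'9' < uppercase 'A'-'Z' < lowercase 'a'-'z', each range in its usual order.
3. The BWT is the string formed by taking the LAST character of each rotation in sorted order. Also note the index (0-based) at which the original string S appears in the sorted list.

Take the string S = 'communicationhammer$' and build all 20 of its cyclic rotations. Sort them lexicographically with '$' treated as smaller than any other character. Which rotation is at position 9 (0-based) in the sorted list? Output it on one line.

All 20 rotations (rotation i = S[i:]+S[:i]):
  rot[0] = communicationhammer$
  rot[1] = ommunicationhammer$c
  rot[2] = mmunicationhammer$co
  rot[3] = municationhammer$com
  rot[4] = unicationhammer$comm
  rot[5] = nicationhammer$commu
  rot[6] = icationhammer$commun
  rot[7] = cationhammer$communi
  rot[8] = ationhammer$communic
  rot[9] = tionhammer$communica
  rot[10] = ionhammer$communicat
  rot[11] = onhammer$communicati
  rot[12] = nhammer$communicatio
  rot[13] = hammer$communication
  rot[14] = ammer$communicationh
  rot[15] = mmer$communicationha
  rot[16] = mer$communicationham
  rot[17] = er$communicationhamm
  rot[18] = r$communicationhamme
  rot[19] = $communicationhammer
Sorted (with $ < everything):
  sorted[0] = $communicationhammer
  sorted[1] = ammer$communicationh
  sorted[2] = ationhammer$communic
  sorted[3] = cationhammer$communi
  sorted[4] = communicationhammer$
  sorted[5] = er$communicationhamm
  sorted[6] = hammer$communication
  sorted[7] = icationhammer$commun
  sorted[8] = ionhammer$communicat
  sorted[9] = mer$communicationham
  sorted[10] = mmer$communicationha
  sorted[11] = mmunicationhammer$co
  sorted[12] = municationhammer$com
  sorted[13] = nhammer$communicatio
  sorted[14] = nicationhammer$commu
  sorted[15] = ommunicationhammer$c
  sorted[16] = onhammer$communicati
  sorted[17] = r$communicationhamme
  sorted[18] = tionhammer$communica
  sorted[19] = unicationhammer$comm
sorted[9] = mer$communicationham

Answer: mer$communicationham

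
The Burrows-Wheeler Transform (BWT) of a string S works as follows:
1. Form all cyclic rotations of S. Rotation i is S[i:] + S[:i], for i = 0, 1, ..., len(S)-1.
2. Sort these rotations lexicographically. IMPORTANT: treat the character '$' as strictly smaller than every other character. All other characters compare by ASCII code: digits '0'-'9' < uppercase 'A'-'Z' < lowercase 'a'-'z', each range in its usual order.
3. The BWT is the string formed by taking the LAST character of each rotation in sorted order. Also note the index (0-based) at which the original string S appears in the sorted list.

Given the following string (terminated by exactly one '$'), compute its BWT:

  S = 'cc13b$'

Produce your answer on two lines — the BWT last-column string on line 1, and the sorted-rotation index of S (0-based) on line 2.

Answer: bc13c$
5

Derivation:
All 6 rotations (rotation i = S[i:]+S[:i]):
  rot[0] = cc13b$
  rot[1] = c13b$c
  rot[2] = 13b$cc
  rot[3] = 3b$cc1
  rot[4] = b$cc13
  rot[5] = $cc13b
Sorted (with $ < everything):
  sorted[0] = $cc13b  (last char: 'b')
  sorted[1] = 13b$cc  (last char: 'c')
  sorted[2] = 3b$cc1  (last char: '1')
  sorted[3] = b$cc13  (last char: '3')
  sorted[4] = c13b$c  (last char: 'c')
  sorted[5] = cc13b$  (last char: '$')
Last column: bc13c$
Original string S is at sorted index 5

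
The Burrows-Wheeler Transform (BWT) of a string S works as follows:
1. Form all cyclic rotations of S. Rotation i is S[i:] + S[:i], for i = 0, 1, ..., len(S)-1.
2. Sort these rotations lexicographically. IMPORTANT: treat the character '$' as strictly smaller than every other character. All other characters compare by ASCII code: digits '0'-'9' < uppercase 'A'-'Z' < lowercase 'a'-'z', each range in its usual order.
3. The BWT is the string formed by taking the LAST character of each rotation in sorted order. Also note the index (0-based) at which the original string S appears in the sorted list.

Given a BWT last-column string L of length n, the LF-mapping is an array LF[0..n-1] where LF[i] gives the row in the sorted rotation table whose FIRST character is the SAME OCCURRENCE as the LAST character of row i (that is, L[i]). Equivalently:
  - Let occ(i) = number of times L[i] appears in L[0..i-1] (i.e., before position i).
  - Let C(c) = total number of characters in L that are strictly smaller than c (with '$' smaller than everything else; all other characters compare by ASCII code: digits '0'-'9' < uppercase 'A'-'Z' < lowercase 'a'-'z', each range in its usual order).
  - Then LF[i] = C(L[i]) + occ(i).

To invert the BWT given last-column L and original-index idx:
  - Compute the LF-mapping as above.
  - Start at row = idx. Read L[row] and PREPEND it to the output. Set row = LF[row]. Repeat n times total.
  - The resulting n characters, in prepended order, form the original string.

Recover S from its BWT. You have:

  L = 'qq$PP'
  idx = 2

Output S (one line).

LF mapping: 3 4 0 1 2
Walk LF starting at row 2, prepending L[row]:
  step 1: row=2, L[2]='$', prepend. Next row=LF[2]=0
  step 2: row=0, L[0]='q', prepend. Next row=LF[0]=3
  step 3: row=3, L[3]='P', prepend. Next row=LF[3]=1
  step 4: row=1, L[1]='q', prepend. Next row=LF[1]=4
  step 5: row=4, L[4]='P', prepend. Next row=LF[4]=2
Reversed output: PqPq$

Answer: PqPq$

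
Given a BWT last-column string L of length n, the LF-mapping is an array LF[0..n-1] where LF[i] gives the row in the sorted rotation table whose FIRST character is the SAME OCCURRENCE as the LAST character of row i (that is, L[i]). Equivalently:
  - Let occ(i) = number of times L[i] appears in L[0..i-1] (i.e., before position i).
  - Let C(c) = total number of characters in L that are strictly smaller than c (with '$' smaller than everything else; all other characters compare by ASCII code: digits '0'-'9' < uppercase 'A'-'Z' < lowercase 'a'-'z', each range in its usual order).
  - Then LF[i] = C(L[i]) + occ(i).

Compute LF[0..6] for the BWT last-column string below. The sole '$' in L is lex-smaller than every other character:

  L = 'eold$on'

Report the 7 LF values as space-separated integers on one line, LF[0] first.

Char counts: '$':1, 'd':1, 'e':1, 'l':1, 'n':1, 'o':2
C (first-col start): C('$')=0, C('d')=1, C('e')=2, C('l')=3, C('n')=4, C('o')=5
L[0]='e': occ=0, LF[0]=C('e')+0=2+0=2
L[1]='o': occ=0, LF[1]=C('o')+0=5+0=5
L[2]='l': occ=0, LF[2]=C('l')+0=3+0=3
L[3]='d': occ=0, LF[3]=C('d')+0=1+0=1
L[4]='$': occ=0, LF[4]=C('$')+0=0+0=0
L[5]='o': occ=1, LF[5]=C('o')+1=5+1=6
L[6]='n': occ=0, LF[6]=C('n')+0=4+0=4

Answer: 2 5 3 1 0 6 4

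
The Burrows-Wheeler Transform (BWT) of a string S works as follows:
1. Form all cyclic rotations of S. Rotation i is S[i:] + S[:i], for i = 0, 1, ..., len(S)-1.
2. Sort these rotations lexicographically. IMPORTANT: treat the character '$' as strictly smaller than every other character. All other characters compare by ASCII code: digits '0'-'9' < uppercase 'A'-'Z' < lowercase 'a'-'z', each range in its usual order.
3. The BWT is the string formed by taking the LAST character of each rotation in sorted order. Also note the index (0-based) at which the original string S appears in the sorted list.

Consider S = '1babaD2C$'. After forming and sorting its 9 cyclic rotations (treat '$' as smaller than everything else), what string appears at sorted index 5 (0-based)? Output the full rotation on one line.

All 9 rotations (rotation i = S[i:]+S[:i]):
  rot[0] = 1babaD2C$
  rot[1] = babaD2C$1
  rot[2] = abaD2C$1b
  rot[3] = baD2C$1ba
  rot[4] = aD2C$1bab
  rot[5] = D2C$1baba
  rot[6] = 2C$1babaD
  rot[7] = C$1babaD2
  rot[8] = $1babaD2C
Sorted (with $ < everything):
  sorted[0] = $1babaD2C
  sorted[1] = 1babaD2C$
  sorted[2] = 2C$1babaD
  sorted[3] = C$1babaD2
  sorted[4] = D2C$1baba
  sorted[5] = aD2C$1bab
  sorted[6] = abaD2C$1b
  sorted[7] = baD2C$1ba
  sorted[8] = babaD2C$1
sorted[5] = aD2C$1bab

Answer: aD2C$1bab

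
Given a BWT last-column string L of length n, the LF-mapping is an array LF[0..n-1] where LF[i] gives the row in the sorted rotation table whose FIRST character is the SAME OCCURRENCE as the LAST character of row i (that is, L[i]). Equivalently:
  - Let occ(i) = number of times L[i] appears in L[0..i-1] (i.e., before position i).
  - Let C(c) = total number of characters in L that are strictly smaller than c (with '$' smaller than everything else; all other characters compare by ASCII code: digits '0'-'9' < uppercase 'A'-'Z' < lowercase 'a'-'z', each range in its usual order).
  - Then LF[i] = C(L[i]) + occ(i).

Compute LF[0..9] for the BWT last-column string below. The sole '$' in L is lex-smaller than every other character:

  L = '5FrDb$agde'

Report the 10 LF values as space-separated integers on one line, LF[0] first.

Answer: 1 3 9 2 5 0 4 8 6 7

Derivation:
Char counts: '$':1, '5':1, 'D':1, 'F':1, 'a':1, 'b':1, 'd':1, 'e':1, 'g':1, 'r':1
C (first-col start): C('$')=0, C('5')=1, C('D')=2, C('F')=3, C('a')=4, C('b')=5, C('d')=6, C('e')=7, C('g')=8, C('r')=9
L[0]='5': occ=0, LF[0]=C('5')+0=1+0=1
L[1]='F': occ=0, LF[1]=C('F')+0=3+0=3
L[2]='r': occ=0, LF[2]=C('r')+0=9+0=9
L[3]='D': occ=0, LF[3]=C('D')+0=2+0=2
L[4]='b': occ=0, LF[4]=C('b')+0=5+0=5
L[5]='$': occ=0, LF[5]=C('$')+0=0+0=0
L[6]='a': occ=0, LF[6]=C('a')+0=4+0=4
L[7]='g': occ=0, LF[7]=C('g')+0=8+0=8
L[8]='d': occ=0, LF[8]=C('d')+0=6+0=6
L[9]='e': occ=0, LF[9]=C('e')+0=7+0=7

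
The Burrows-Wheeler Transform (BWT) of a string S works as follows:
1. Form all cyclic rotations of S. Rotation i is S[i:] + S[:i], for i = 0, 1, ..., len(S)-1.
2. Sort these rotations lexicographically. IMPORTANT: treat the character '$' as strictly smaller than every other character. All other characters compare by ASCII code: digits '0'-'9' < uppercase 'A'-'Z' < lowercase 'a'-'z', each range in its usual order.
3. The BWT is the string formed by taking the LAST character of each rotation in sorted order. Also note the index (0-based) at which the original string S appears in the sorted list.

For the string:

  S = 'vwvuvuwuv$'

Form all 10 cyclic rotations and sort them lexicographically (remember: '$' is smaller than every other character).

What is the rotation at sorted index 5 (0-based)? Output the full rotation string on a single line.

Answer: vuvuwuv$vw

Derivation:
All 10 rotations (rotation i = S[i:]+S[:i]):
  rot[0] = vwvuvuwuv$
  rot[1] = wvuvuwuv$v
  rot[2] = vuvuwuv$vw
  rot[3] = uvuwuv$vwv
  rot[4] = vuwuv$vwvu
  rot[5] = uwuv$vwvuv
  rot[6] = wuv$vwvuvu
  rot[7] = uv$vwvuvuw
  rot[8] = v$vwvuvuwu
  rot[9] = $vwvuvuwuv
Sorted (with $ < everything):
  sorted[0] = $vwvuvuwuv
  sorted[1] = uv$vwvuvuw
  sorted[2] = uvuwuv$vwv
  sorted[3] = uwuv$vwvuv
  sorted[4] = v$vwvuvuwu
  sorted[5] = vuvuwuv$vw
  sorted[6] = vuwuv$vwvu
  sorted[7] = vwvuvuwuv$
  sorted[8] = wuv$vwvuvu
  sorted[9] = wvuvuwuv$v
sorted[5] = vuvuwuv$vw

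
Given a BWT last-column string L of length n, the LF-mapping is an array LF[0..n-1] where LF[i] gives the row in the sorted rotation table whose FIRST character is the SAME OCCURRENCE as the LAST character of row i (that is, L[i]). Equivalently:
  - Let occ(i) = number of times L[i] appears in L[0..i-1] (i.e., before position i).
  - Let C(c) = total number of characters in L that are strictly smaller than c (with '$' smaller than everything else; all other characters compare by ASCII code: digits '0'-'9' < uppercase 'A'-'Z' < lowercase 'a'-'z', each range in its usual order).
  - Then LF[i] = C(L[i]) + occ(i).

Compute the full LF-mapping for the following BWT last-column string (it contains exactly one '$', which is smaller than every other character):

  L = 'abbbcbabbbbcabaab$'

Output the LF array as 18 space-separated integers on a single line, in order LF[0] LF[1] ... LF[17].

Char counts: '$':1, 'a':5, 'b':10, 'c':2
C (first-col start): C('$')=0, C('a')=1, C('b')=6, C('c')=16
L[0]='a': occ=0, LF[0]=C('a')+0=1+0=1
L[1]='b': occ=0, LF[1]=C('b')+0=6+0=6
L[2]='b': occ=1, LF[2]=C('b')+1=6+1=7
L[3]='b': occ=2, LF[3]=C('b')+2=6+2=8
L[4]='c': occ=0, LF[4]=C('c')+0=16+0=16
L[5]='b': occ=3, LF[5]=C('b')+3=6+3=9
L[6]='a': occ=1, LF[6]=C('a')+1=1+1=2
L[7]='b': occ=4, LF[7]=C('b')+4=6+4=10
L[8]='b': occ=5, LF[8]=C('b')+5=6+5=11
L[9]='b': occ=6, LF[9]=C('b')+6=6+6=12
L[10]='b': occ=7, LF[10]=C('b')+7=6+7=13
L[11]='c': occ=1, LF[11]=C('c')+1=16+1=17
L[12]='a': occ=2, LF[12]=C('a')+2=1+2=3
L[13]='b': occ=8, LF[13]=C('b')+8=6+8=14
L[14]='a': occ=3, LF[14]=C('a')+3=1+3=4
L[15]='a': occ=4, LF[15]=C('a')+4=1+4=5
L[16]='b': occ=9, LF[16]=C('b')+9=6+9=15
L[17]='$': occ=0, LF[17]=C('$')+0=0+0=0

Answer: 1 6 7 8 16 9 2 10 11 12 13 17 3 14 4 5 15 0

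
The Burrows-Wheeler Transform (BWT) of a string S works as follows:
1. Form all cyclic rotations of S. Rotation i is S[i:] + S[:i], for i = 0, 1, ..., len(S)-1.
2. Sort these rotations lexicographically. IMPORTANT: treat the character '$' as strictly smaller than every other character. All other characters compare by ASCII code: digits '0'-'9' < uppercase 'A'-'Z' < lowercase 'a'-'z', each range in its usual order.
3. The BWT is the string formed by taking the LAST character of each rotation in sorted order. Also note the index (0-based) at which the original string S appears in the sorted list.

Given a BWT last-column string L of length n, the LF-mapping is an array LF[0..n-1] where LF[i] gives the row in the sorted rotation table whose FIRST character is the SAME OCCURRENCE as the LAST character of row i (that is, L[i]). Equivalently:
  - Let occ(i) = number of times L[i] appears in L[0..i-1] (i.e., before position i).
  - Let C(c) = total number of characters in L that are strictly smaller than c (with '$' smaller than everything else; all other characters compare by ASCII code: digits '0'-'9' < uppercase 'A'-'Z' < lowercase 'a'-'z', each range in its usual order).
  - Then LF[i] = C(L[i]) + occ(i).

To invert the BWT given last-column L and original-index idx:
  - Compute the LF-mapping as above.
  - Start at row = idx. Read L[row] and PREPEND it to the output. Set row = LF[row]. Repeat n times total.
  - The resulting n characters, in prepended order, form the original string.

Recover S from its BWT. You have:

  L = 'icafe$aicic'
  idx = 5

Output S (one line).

Answer: ciifcaaeci$

Derivation:
LF mapping: 8 3 1 7 6 0 2 9 4 10 5
Walk LF starting at row 5, prepending L[row]:
  step 1: row=5, L[5]='$', prepend. Next row=LF[5]=0
  step 2: row=0, L[0]='i', prepend. Next row=LF[0]=8
  step 3: row=8, L[8]='c', prepend. Next row=LF[8]=4
  step 4: row=4, L[4]='e', prepend. Next row=LF[4]=6
  step 5: row=6, L[6]='a', prepend. Next row=LF[6]=2
  step 6: row=2, L[2]='a', prepend. Next row=LF[2]=1
  step 7: row=1, L[1]='c', prepend. Next row=LF[1]=3
  step 8: row=3, L[3]='f', prepend. Next row=LF[3]=7
  step 9: row=7, L[7]='i', prepend. Next row=LF[7]=9
  step 10: row=9, L[9]='i', prepend. Next row=LF[9]=10
  step 11: row=10, L[10]='c', prepend. Next row=LF[10]=5
Reversed output: ciifcaaeci$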